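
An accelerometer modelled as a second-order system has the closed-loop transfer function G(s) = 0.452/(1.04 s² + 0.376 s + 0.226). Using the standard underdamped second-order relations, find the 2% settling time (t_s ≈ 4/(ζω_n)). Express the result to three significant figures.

Dividing through by 1.04: denominator becomes s² + 0.3615 s + 0.2173.
So ω_n = √0.2173 = 0.466 rad/s and ζ = 0.3615/(2·0.466) = 0.388.
t_s ≈ 4/(ζω_n) = 22.1 s.

t_s ≈ 22.1 s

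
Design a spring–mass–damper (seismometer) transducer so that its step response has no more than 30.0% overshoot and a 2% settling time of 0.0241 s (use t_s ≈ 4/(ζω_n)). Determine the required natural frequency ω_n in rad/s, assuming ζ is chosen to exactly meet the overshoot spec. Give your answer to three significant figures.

Inverting the overshoot relation: ζ = |ln 0.300|/√(π² + ln²0.300) = 0.358.
From t_s ≈ 4/(ζω_n): ω_n = 4/(ζ·t_s) = 4/(0.358·0.0241) = 464 rad/s.

ω_n ≈ 464 rad/s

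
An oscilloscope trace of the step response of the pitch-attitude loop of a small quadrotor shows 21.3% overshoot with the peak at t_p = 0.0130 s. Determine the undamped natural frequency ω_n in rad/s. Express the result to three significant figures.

The overshoot fixes ζ = −ln(OS)/√(π²+ln²(OS)) = 0.442.
From t_p = π/ω_d, ω_d = π/0.0130 = 242 rad/s, so ω_n = ω_d/√(1−ζ²) = 269 rad/s.

ω_n ≈ 269 rad/s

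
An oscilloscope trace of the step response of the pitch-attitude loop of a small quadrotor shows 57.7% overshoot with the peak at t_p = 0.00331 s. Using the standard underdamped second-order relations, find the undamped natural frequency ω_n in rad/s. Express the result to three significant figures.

ζ from %OS: ζ = |ln 0.577|/√(π²+ln²0.577) = 0.172.
t_p = π/ω_d ⇒ ω_d = 949 rad/s; then ω_n = ω_d/√(1−ζ²) = 964 rad/s.

ω_n ≈ 964 rad/s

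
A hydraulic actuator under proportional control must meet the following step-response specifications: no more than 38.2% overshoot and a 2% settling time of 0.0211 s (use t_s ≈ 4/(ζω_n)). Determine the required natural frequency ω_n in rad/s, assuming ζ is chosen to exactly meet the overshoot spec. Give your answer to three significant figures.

Inverting the overshoot relation: ζ = |ln 0.382|/√(π² + ln²0.382) = 0.293.
Then ω_n = 4/(ζ t_s) = 4/(0.293 × 0.0211) = 647 rad/s.

ω_n ≈ 647 rad/s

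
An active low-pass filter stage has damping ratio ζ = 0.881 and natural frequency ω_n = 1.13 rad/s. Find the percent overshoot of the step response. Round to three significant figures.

%OS ≈ 0.288%

For an underdamped second-order system, %OS = 100·exp(−πζ/√(1−ζ²)).
πζ/√(1−ζ²) = π·0.881/√(1−0.776) = 5.850, so %OS = 100·e^(−5.850) = 0.288%.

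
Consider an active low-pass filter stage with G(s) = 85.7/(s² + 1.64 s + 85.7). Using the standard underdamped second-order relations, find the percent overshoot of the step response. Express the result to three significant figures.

%OS ≈ 75.6%

Comparing the denominator to s² + 2ζω_n s + ω_n²: ω_n = √85.7 = 9.26 rad/s, and 2ζω_n = 1.64 so ζ = 1.64/(2·9.26) = 0.0886.
Overshoot: exp(−π·0.0886/√(1−0.0886²)) = 0.756, i.e. 75.6%.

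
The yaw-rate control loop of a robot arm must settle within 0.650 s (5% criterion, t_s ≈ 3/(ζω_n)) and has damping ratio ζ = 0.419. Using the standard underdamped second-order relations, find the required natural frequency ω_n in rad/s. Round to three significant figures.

Rearranging t_s ≈ 3/(ζω_n) gives ω_n = 3/(ζ·t_s) = 3/(0.419 × 0.650) = 11.0 rad/s.

ω_n ≈ 11.0 rad/s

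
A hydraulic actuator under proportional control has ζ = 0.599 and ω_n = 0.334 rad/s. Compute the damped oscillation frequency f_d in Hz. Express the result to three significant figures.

f_d ≈ 0.0426 Hz

ω_d = ω_n√(1−ζ²) = 0.334·√0.641 = 0.267 rad/s.
f_d = ω_d/(2π) = 0.0426 Hz.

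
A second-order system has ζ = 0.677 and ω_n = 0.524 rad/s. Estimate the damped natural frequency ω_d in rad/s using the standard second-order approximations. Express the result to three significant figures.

ω_d ≈ 0.386 rad/s

ω_d = ω_n√(1−ζ²) = 0.524·√0.542 = 0.386 rad/s.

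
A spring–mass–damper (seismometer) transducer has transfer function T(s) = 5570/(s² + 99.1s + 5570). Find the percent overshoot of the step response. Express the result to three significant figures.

ω_n = √5570 = 74.6 rad/s; ζ = 99.1/(2·74.6) = 0.664.
%OS = 100 e^{−πζ/√(1−ζ²)} with ζ = 0.664 gives 6.15%.

%OS ≈ 6.15%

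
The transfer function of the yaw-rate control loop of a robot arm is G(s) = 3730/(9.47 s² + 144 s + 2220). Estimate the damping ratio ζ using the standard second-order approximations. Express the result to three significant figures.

Dividing through by 9.47: denominator becomes s² + 15.21 s + 234.4.
So ω_n = √234.4 = 15.3 rad/s and ζ = 15.21/(2·15.3) = 0.497.

ζ ≈ 0.497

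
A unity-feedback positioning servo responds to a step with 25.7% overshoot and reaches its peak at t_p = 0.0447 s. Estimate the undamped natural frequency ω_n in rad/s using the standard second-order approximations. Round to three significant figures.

From the overshoot, ζ = −ln(OS)/√(π²+ln²(OS)) = 0.397.
From t_p = π/ω_d, ω_d = π/0.0447 = 70.3 rad/s, so ω_n = ω_d/√(1−ζ²) = 76.6 rad/s.

ω_n ≈ 76.6 rad/s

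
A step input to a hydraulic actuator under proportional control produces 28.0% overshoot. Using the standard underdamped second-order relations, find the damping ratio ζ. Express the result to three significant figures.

Inverting the overshoot relation: ζ = |ln 0.280|/√(π² + ln²0.280) = 0.376.

ζ ≈ 0.376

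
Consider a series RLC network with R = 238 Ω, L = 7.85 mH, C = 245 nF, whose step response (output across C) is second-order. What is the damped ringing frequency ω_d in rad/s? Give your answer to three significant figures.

For a series RLC circuit (capacitor voltage as output), ω_n = 1/√(LC) = 1/√(7.85 mH · 245 nF) = 22800 rad/s.
ζ = (R/2)·√(C/L) = (238/2)·√(245 nF/7.85 mH) = 0.665.
The damped frequency ω_d = ω_n√(1−ζ²) = 17000 rad/s.

ω_d ≈ 17000 rad/s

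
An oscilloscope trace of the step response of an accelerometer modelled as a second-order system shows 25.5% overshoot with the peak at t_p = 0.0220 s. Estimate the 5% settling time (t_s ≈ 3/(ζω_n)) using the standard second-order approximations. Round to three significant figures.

ζ from %OS: ζ = |ln 0.255|/√(π²+ln²0.255) = 0.399.
From t_p = π/ω_d, ω_d = π/0.0220 = 143 rad/s, so ω_n = ω_d/√(1−ζ²) = 156 rad/s.
t_s ≈ 3/(ζω_n) = 3/(0.399·156) = 0.0483 s.

t_s ≈ 0.0483 s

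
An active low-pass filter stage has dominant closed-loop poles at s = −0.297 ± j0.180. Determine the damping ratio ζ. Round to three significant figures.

ζ ≈ 0.855

The poles are at −σ ± jω_d with σ = 0.297 and ω_d = 0.180, so ω_n = √(σ²+ω_d²) = 0.347 rad/s and ζ = σ/ω_n = 0.855.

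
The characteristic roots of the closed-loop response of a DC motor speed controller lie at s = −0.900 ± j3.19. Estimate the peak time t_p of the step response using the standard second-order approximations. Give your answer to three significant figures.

t_p ≈ 0.985 s

t_p = π/ω_d with ω_d = 3.19 (the imaginary part), so t_p = 0.985 s.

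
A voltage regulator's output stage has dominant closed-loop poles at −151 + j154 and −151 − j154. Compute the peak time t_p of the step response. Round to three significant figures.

t_p = π/ω_d with ω_d = 154 (the imaginary part), so t_p = 0.0204 s.

t_p ≈ 0.0204 s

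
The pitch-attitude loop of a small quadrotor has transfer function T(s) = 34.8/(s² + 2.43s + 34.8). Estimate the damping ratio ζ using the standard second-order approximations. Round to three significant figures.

ζ ≈ 0.206

Matching coefficients with s² + 2ζω_n s + ω_n² gives ω_n² = 34.8 ⇒ ω_n = 5.90 rad/s, and ζ = 2.43/(2ω_n) = 0.206.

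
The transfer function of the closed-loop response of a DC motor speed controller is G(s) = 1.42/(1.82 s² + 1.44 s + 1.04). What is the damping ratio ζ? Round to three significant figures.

ζ ≈ 0.523

Dividing through by 1.82: denominator becomes s² + 0.7912 s + 0.5714.
So ω_n = √0.5714 = 0.756 rad/s and ζ = 0.7912/(2·0.756) = 0.523.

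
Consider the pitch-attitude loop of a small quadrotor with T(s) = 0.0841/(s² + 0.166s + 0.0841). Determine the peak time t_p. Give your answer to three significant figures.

ω_n = √0.0841 = 0.290 rad/s; ζ = 0.166/(2·0.290) = 0.286.
ω_d = 0.290·√(1 − 0.286²) = 0.278 rad/s. Then t_p = π/ω_d = 11.3 s.

t_p ≈ 11.3 s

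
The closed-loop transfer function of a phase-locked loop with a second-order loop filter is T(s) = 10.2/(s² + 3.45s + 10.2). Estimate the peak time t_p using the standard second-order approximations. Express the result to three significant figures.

t_p ≈ 1.17 s

Matching coefficients with s² + 2ζω_n s + ω_n² gives ω_n² = 10.2 ⇒ ω_n = 3.19 rad/s, and ζ = 3.45/(2ω_n) = 0.540.
ω_d = 3.19·√(1 − 0.540²) = 2.69 rad/s. Then t_p = π/ω_d = 1.17 s.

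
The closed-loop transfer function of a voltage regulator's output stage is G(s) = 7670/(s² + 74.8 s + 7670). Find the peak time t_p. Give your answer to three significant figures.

t_p ≈ 0.0397 s

ω_n = √7670 = 87.6 rad/s; ζ = 74.8/(2·87.6) = 0.427.
The damped frequency ω_d = ω_n√(1−ζ²) = 79.2 rad/s. Then t_p = π/ω_d = 0.0397 s.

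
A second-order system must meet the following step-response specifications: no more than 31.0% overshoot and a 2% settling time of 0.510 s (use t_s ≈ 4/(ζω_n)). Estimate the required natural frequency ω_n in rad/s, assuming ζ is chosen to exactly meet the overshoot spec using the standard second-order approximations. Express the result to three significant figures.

ω_n ≈ 22.5 rad/s

Inverting the overshoot relation: ζ = |ln 0.310|/√(π² + ln²0.310) = 0.349.
From t_s ≈ 4/(ζω_n): ω_n = 4/(ζ·t_s) = 4/(0.349·0.510) = 22.5 rad/s.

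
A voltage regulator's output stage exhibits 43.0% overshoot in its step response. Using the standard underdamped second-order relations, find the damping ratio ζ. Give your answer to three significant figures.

ζ = −ln(OS)/√(π² + (ln OS)²). With OS = 0.430, ln OS = −0.8440 and ζ = 0.8440/3.253 = 0.259.

ζ ≈ 0.259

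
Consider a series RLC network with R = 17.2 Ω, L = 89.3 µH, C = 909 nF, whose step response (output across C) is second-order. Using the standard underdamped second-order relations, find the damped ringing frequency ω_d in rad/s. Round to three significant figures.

For a series RLC circuit (capacitor voltage as output), ω_n = 1/√(LC) = 1/√(89.3 µH · 909 nF) = 111000 rad/s.
ζ = (R/2)·√(C/L) = (17.2/2)·√(909 nF/89.3 µH) = 0.868.
ω_d = ω_n√(1−ζ²) = 55200 rad/s.

ω_d ≈ 55200 rad/s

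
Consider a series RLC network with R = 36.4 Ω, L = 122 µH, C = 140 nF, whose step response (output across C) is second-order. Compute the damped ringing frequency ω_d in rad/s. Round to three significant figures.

ω_d ≈ 191000 rad/s

For a series RLC circuit (capacitor voltage as output), ω_n = 1/√(LC) = 1/√(122 µH · 140 nF) = 242000 rad/s.
ζ = (R/2)·√(C/L) = (36.4/2)·√(140 nF/122 µH) = 0.617.
ω_d = 242000·√(1 − 0.617²) = 191000 rad/s.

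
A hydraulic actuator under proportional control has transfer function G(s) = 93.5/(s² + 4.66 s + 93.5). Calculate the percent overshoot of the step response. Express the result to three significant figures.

%OS ≈ 45.8%

ω_n = √93.5 = 9.67 rad/s; ζ = 4.66/(2·9.67) = 0.241.
%OS = 100·exp(−πζ/√(1−ζ²)) = 45.8%.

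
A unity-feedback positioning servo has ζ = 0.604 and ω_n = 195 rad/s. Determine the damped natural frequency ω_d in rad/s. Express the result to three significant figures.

ω_d ≈ 155 rad/s

ω_d = ω_n√(1−ζ²) = 195·√0.635 = 155 rad/s.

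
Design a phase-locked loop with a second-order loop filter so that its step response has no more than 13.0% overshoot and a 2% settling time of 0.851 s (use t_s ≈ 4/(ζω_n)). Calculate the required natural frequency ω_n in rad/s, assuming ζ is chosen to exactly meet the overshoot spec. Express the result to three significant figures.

ζ = −ln(OS)/√(π² + (ln OS)²). With OS = 0.130, ln OS = −2.040 and ζ = 2.040/3.746 = 0.545.
Then ω_n = 4/(ζ t_s) = 4/(0.545 × 0.851) = 8.63 rad/s.

ω_n ≈ 8.63 rad/s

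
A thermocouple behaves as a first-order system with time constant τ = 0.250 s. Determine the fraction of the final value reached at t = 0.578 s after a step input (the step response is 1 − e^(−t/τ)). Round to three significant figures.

y/y_∞ ≈ 0.901

y(t)/y_∞ = 1 − e^(−t/τ) = 1 − e^(−0.578/0.250) = 1 − e^(−2.31) = 0.901.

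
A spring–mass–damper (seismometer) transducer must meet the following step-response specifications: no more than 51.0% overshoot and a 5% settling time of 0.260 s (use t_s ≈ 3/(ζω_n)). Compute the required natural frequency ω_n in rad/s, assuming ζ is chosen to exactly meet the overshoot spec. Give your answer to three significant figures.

Inverting the overshoot relation: ζ = |ln 0.510|/√(π² + ln²0.510) = 0.210.
Then ω_n = 3/(ζ t_s) = 3/(0.210 × 0.260) = 55.1 rad/s.

ω_n ≈ 55.1 rad/s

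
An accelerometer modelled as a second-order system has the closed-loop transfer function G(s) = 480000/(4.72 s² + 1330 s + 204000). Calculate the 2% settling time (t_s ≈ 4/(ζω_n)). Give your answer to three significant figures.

Dividing through by 4.72: denominator becomes s² + 281.8 s + 43220.
So ω_n = √43220 = 208 rad/s and ζ = 281.8/(2·208) = 0.678.
t_s ≈ 4/(ζω_n) = 0.0284 s.

t_s ≈ 0.0284 s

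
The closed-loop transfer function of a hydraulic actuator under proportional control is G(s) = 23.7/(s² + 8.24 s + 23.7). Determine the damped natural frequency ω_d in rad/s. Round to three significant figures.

Comparing the denominator to s² + 2ζω_n s + ω_n²: ω_n = √23.7 = 4.87 rad/s, and 2ζω_n = 8.24 so ζ = 8.24/(2·4.87) = 0.846.
ω_d = ω_n√(1−ζ²) = 2.59 rad/s.

ω_d ≈ 2.59 rad/s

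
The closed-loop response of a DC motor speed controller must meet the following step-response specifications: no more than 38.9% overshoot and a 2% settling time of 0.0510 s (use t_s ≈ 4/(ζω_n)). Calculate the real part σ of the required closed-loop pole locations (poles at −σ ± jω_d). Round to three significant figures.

The settling-time spec alone fixes σ = ζω_n = 4/t_s = 4/0.0510 = 78.4.
(Overshoot then fixes ζ = 0.288 and hence ω_d = σ·√(1−ζ²)/ζ = 261 rad/s.)

σ ≈ 78.4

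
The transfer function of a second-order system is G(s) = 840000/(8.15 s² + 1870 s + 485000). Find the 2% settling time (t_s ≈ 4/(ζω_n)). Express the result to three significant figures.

t_s ≈ 0.0349 s

Dividing through by 8.15: denominator becomes s² + 229.4 s + 59510.
So ω_n = √59510 = 244 rad/s and ζ = 229.4/(2·244) = 0.470.
t_s ≈ 4/(ζω_n) = 0.0349 s.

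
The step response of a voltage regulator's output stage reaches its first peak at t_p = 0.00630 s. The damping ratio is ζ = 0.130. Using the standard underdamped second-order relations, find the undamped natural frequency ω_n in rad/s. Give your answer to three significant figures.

Peak time t_p = π/ω_d, so ω_d = π/t_p = π/0.00630 = 499 rad/s.
ω_n = ω_d/√(1−ζ²) = 499/√0.983 = 503 rad/s.

ω_n ≈ 503 rad/s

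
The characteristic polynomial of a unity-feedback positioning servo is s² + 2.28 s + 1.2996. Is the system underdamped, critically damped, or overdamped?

critically damped

a² − 4b = 2.28² − 4·1.2996 = 0 (repeated real root); the system is critically damped.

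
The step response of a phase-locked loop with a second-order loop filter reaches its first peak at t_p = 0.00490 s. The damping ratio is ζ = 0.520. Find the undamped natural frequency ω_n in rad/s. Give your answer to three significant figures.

Peak time t_p = π/ω_d, so ω_d = π/t_p = π/0.00490 = 641 rad/s.
ω_n = ω_d/√(1−ζ²) = 641/√0.730 = 751 rad/s.

ω_n ≈ 751 rad/s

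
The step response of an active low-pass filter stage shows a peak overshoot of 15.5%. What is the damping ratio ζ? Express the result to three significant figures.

ζ ≈ 0.510

Inverting the overshoot relation: ζ = |ln 0.155|/√(π² + ln²0.155) = 0.510.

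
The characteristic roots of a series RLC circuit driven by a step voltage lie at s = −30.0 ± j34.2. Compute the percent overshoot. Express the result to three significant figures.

With σ = 30.0, ω_d = 34.2: ω_n = √(σ²+ω_d²) = 45.5 rad/s, ζ = σ/ω_n = 0.659.
Overshoot: exp(−π·0.659/√(1−0.659²)) = 0.0636, i.e. 6.36%.

%OS ≈ 6.36%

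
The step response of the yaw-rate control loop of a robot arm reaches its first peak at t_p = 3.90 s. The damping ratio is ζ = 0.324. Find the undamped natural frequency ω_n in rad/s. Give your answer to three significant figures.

ω_n ≈ 0.851 rad/s

Peak time t_p = π/ω_d, so ω_d = π/t_p = π/3.90 = 0.806 rad/s.
ω_n = ω_d/√(1−ζ²) = 0.806/√0.895 = 0.851 rad/s.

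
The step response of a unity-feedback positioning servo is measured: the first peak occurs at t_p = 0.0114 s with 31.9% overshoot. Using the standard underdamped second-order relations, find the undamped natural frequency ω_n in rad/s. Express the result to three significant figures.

ω_n ≈ 293 rad/s

ζ from %OS: ζ = |ln 0.319|/√(π²+ln²0.319) = 0.342.
t_p = π/ω_d ⇒ ω_d = 276 rad/s; then ω_n = ω_d/√(1−ζ²) = 293 rad/s.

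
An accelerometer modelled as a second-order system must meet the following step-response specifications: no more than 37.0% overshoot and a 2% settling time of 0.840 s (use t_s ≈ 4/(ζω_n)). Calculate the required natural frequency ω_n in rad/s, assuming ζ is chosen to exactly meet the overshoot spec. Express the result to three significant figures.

ω_n ≈ 15.8 rad/s

Inverting the overshoot relation: ζ = |ln 0.370|/√(π² + ln²0.370) = 0.302.
From t_s ≈ 4/(ζω_n): ω_n = 4/(ζ·t_s) = 4/(0.302·0.840) = 15.8 rad/s.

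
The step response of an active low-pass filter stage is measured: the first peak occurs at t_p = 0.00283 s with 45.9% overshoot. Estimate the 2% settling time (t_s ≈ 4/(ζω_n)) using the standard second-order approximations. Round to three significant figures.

t_s ≈ 0.0145 s

ζ from %OS: ζ = |ln 0.459|/√(π²+ln²0.459) = 0.241.
From t_p = π/ω_d, ω_d = π/0.00283 = 1110 rad/s, so ω_n = ω_d/√(1−ζ²) = 1140 rad/s.
t_s ≈ 4/(ζω_n) = 4/(0.241·1140) = 0.0145 s.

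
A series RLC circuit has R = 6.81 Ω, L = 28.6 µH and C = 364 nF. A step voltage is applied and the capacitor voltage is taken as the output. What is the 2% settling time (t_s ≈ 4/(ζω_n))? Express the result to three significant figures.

t_s ≈ 0.0000336 s

For a series RLC circuit (capacitor voltage as output), ω_n = 1/√(LC) = 1/√(28.6 µH · 364 nF) = 310000 rad/s.
ζ = (R/2)·√(C/L) = (6.81/2)·√(364 nF/28.6 µH) = 0.384.
t_s ≈ 4/(ζω_n) = 0.0000336 s.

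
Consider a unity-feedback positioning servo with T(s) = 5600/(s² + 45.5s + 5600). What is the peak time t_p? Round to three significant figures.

Matching coefficients with s² + 2ζω_n s + ω_n² gives ω_n² = 5600 ⇒ ω_n = 74.8 rad/s, and ζ = 45.5/(2ω_n) = 0.304.
The damped frequency ω_d = ω_n√(1−ζ²) = 71.3 rad/s. Then t_p = π/ω_d = 0.0441 s.

t_p ≈ 0.0441 s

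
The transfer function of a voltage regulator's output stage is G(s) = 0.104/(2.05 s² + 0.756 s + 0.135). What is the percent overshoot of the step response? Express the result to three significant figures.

Dividing through by 2.05: denominator becomes s² + 0.3688 s + 0.06585.
So ω_n = √0.06585 = 0.257 rad/s and ζ = 0.3688/(2·0.257) = 0.719.
%OS = 100·exp(−πζ/√(1−ζ²)) = 3.89%.

%OS ≈ 3.89%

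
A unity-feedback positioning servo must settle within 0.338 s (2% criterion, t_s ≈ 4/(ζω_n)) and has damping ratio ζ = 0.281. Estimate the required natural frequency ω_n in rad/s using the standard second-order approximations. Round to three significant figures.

ω_n ≈ 42.1 rad/s

Rearranging t_s ≈ 4/(ζω_n) gives ω_n = 4/(ζ·t_s) = 4/(0.281 × 0.338) = 42.1 rad/s.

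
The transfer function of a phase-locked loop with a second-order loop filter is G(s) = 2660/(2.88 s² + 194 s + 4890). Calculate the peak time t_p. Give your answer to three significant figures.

t_p ≈ 0.132 s

Dividing through by 2.88: denominator becomes s² + 67.36 s + 1698.
So ω_n = √1698 = 41.2 rad/s and ζ = 67.36/(2·41.2) = 0.817.
The damped frequency ω_d = ω_n√(1−ζ²) = 23.7 rad/s. t_p = π/ω_d = 0.132 s.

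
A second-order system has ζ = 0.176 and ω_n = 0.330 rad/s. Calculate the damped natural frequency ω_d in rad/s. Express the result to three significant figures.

ω_d = ω_n√(1−ζ²) = 0.330·√0.969 = 0.325 rad/s.

ω_d ≈ 0.325 rad/s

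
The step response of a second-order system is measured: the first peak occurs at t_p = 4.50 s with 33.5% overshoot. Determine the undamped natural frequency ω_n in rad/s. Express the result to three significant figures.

ω_n ≈ 0.739 rad/s

From the overshoot, ζ = −ln(OS)/√(π²+ln²(OS)) = 0.329.
From t_p = π/ω_d, ω_d = π/4.50 = 0.698 rad/s, so ω_n = ω_d/√(1−ζ²) = 0.739 rad/s.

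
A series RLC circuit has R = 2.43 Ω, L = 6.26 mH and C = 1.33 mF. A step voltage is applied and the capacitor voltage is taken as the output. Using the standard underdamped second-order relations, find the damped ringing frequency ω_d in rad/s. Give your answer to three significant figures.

ω_d ≈ 287 rad/s

For a series RLC circuit (capacitor voltage as output), ω_n = 1/√(LC) = 1/√(6.26 mH · 1.33 mF) = 347 rad/s.
ζ = (R/2)·√(C/L) = (2.43/2)·√(1.33 mF/6.26 mH) = 0.560.
The damped frequency ω_d = ω_n√(1−ζ²) = 287 rad/s.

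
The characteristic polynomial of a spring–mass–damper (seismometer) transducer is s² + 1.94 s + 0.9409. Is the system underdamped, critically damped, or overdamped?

critically damped

a² − 4b = 1.94² − 4·0.9409 = 0 (repeated real root); the system is critically damped.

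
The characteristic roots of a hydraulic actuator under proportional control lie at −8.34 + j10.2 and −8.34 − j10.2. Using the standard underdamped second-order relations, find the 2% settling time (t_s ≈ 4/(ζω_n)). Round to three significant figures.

t_s ≈ 0.480 s

For poles at −σ ± jω_d, ζω_n = σ = 8.34, so t_s ≈ 4/σ = 0.480 s.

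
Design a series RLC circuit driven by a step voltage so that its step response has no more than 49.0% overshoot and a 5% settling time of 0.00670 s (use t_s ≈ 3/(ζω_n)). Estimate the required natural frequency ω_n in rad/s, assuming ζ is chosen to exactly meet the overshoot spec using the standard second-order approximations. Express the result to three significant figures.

ω_n ≈ 2020 rad/s

ζ = −ln(OS)/√(π² + (ln OS)²). With OS = 0.490, ln OS = −0.7133 and ζ = 0.7133/3.222 = 0.221.
Then ω_n = 3/(ζ t_s) = 3/(0.221 × 0.00670) = 2020 rad/s.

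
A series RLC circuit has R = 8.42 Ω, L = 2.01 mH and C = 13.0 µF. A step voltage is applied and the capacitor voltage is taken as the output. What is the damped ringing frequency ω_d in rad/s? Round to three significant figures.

For a series RLC circuit (capacitor voltage as output), ω_n = 1/√(LC) = 1/√(2.01 mH · 13.0 µF) = 6190 rad/s.
ζ = (R/2)·√(C/L) = (8.42/2)·√(13.0 µF/2.01 mH) = 0.339.
ω_d = ω_n√(1−ζ²) = 5820 rad/s.

ω_d ≈ 5820 rad/s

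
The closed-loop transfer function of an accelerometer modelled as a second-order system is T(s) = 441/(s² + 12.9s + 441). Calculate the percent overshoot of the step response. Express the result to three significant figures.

Comparing the denominator to s² + 2ζω_n s + ω_n²: ω_n = √441 = 21.0 rad/s, and 2ζω_n = 12.9 so ζ = 12.9/(2·21.0) = 0.307.
Overshoot: exp(−π·0.307/√(1−0.307²)) = 0.363, i.e. 36.3%.

%OS ≈ 36.3%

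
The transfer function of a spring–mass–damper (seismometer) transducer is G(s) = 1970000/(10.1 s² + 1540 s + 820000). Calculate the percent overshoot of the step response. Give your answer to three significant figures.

%OS ≈ 41.8%

Dividing through by 10.1: denominator becomes s² + 152.5 s + 81190.
So ω_n = √81190 = 285 rad/s and ζ = 152.5/(2·285) = 0.268.
Overshoot: exp(−π·0.268/√(1−0.268²)) = 0.418, i.e. 41.8%.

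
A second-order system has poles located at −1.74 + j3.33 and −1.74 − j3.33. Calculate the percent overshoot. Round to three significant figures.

|pole| = ω_n = √(1.74² + 3.33²) = 3.76 rad/s; ζ = cos θ = σ/ω_n = 0.463.
%OS = 100·exp(−πζ/√(1−ζ²)) = 19.4%.

%OS ≈ 19.4%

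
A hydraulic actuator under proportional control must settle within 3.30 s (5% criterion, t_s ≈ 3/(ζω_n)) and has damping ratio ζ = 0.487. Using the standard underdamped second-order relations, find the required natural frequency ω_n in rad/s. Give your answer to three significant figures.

ω_n ≈ 1.87 rad/s

Rearranging t_s ≈ 3/(ζω_n) gives ω_n = 3/(ζ·t_s) = 3/(0.487 × 3.30) = 1.87 rad/s.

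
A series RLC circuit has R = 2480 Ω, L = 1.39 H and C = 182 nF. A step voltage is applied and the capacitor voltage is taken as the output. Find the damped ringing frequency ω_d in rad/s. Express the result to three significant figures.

ω_d ≈ 1780 rad/s

For a series RLC circuit (capacitor voltage as output), ω_n = 1/√(LC) = 1/√(1.39 H · 182 nF) = 1990 rad/s.
ζ = (R/2)·√(C/L) = (2480/2)·√(182 nF/1.39 H) = 0.449.
ω_d = ω_n√(1−ζ²) = 1780 rad/s.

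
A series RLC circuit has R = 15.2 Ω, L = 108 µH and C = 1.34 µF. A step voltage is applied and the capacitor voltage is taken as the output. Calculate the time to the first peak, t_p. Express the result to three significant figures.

t_p ≈ 0.0000710 s

For a series RLC circuit (capacitor voltage as output), ω_n = 1/√(LC) = 1/√(108 µH · 1.34 µF) = 83100 rad/s.
ζ = (R/2)·√(C/L) = (15.2/2)·√(1.34 µF/108 µH) = 0.847.
The damped frequency ω_d = ω_n√(1−ζ²) = 44200 rad/s. t_p = π/ω_d = 0.0000710 s.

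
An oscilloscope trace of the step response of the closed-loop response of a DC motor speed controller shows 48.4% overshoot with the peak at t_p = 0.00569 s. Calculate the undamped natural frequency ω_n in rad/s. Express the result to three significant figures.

From the overshoot, ζ = −ln(OS)/√(π²+ln²(OS)) = 0.225.
From t_p = π/ω_d, ω_d = π/0.00569 = 552 rad/s, so ω_n = ω_d/√(1−ζ²) = 567 rad/s.

ω_n ≈ 567 rad/s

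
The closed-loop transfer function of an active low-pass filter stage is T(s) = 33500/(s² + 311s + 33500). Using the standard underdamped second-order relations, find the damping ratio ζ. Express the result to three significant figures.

ζ ≈ 0.850

Matching coefficients with s² + 2ζω_n s + ω_n² gives ω_n² = 33500 ⇒ ω_n = 183 rad/s, and ζ = 311/(2ω_n) = 0.850.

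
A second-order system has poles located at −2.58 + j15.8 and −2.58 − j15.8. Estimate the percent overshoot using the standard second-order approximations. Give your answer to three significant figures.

The poles are at −σ ± jω_d with σ = 2.58 and ω_d = 15.8, so ω_n = √(σ²+ω_d²) = 16.0 rad/s and ζ = σ/ω_n = 0.161.
%OS = 100 e^{−πζ/√(1−ζ²)} with ζ = 0.161 gives 59.9%.

%OS ≈ 59.9%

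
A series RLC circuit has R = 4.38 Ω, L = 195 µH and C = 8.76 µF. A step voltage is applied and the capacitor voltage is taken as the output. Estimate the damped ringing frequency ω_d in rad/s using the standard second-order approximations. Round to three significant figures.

ω_d ≈ 21400 rad/s

For a series RLC circuit (capacitor voltage as output), ω_n = 1/√(LC) = 1/√(195 µH · 8.76 µF) = 24200 rad/s.
ζ = (R/2)·√(C/L) = (4.38/2)·√(8.76 µF/195 µH) = 0.464.
ω_d = ω_n√(1−ζ²) = 21400 rad/s.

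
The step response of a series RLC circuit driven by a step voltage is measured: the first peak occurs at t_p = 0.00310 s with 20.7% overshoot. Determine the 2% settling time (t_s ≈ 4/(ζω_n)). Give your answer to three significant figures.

t_s ≈ 0.00787 s

The overshoot fixes ζ = −ln(OS)/√(π²+ln²(OS)) = 0.448.
From t_p = π/ω_d, ω_d = π/0.00310 = 1010 rad/s, so ω_n = ω_d/√(1−ζ²) = 1130 rad/s.
t_s ≈ 4/(ζω_n) = 4/(0.448·1130) = 0.00787 s.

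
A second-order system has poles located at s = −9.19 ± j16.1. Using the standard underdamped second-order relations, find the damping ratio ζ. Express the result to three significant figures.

The poles are at −σ ± jω_d with σ = 9.19 and ω_d = 16.1, so ω_n = √(σ²+ω_d²) = 18.5 rad/s and ζ = σ/ω_n = 0.496.

ζ ≈ 0.496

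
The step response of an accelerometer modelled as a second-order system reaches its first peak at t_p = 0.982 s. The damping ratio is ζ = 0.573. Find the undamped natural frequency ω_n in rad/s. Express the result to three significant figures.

ω_n ≈ 3.90 rad/s

Peak time t_p = π/ω_d, so ω_d = π/t_p = π/0.982 = 3.20 rad/s.
ω_n = ω_d/√(1−ζ²) = 3.20/√0.672 = 3.90 rad/s.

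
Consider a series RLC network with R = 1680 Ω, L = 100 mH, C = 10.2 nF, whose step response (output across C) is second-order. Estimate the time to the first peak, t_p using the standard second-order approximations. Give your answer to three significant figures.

t_p ≈ 0.000104 s

For a series RLC circuit (capacitor voltage as output), ω_n = 1/√(LC) = 1/√(100 mH · 10.2 nF) = 31300 rad/s.
ζ = (R/2)·√(C/L) = (1680/2)·√(10.2 nF/100 mH) = 0.268.
ω_d = ω_n√(1−ζ²) = 30200 rad/s. t_p = π/ω_d = 0.000104 s.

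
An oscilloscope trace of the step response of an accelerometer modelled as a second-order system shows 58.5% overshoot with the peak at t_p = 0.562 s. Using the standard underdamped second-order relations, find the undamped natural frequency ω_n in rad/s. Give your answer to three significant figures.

ω_n ≈ 5.67 rad/s

ζ from %OS: ζ = |ln 0.585|/√(π²+ln²0.585) = 0.168.
From t_p = π/ω_d, ω_d = π/0.562 = 5.59 rad/s, so ω_n = ω_d/√(1−ζ²) = 5.67 rad/s.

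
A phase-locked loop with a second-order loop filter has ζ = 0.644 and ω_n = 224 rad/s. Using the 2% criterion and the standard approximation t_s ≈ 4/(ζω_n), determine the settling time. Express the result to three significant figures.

t_s ≈ 4/(ζω_n) = 4/(0.644 × 224) = 0.0277 s.

t_s ≈ 0.0277 s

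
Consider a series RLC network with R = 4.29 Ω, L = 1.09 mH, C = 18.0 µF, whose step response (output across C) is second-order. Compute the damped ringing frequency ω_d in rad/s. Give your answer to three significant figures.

For a series RLC circuit (capacitor voltage as output), ω_n = 1/√(LC) = 1/√(1.09 mH · 18.0 µF) = 7140 rad/s.
ζ = (R/2)·√(C/L) = (4.29/2)·√(18.0 µF/1.09 mH) = 0.276.
ω_d = ω_n√(1−ζ²) = 6860 rad/s.

ω_d ≈ 6860 rad/s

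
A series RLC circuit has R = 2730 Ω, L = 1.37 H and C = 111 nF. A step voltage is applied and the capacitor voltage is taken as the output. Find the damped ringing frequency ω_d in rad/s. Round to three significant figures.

ω_d ≈ 2360 rad/s

For a series RLC circuit (capacitor voltage as output), ω_n = 1/√(LC) = 1/√(1.37 H · 111 nF) = 2560 rad/s.
ζ = (R/2)·√(C/L) = (2730/2)·√(111 nF/1.37 H) = 0.389.
The damped frequency ω_d = ω_n√(1−ζ²) = 2360 rad/s.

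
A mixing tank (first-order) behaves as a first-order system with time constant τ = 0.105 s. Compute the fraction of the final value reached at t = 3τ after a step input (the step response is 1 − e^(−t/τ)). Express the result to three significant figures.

y(t)/y_∞ = 1 − e^(−t/τ) = 1 − e^(−3) = 1 − e^(−3.00) = 0.950.

y/y_∞ ≈ 0.950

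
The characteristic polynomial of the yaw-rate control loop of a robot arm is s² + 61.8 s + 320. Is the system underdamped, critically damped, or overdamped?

a² − 4b = 2500 > 0 (two distinct real roots); the system is overdamped.

overdamped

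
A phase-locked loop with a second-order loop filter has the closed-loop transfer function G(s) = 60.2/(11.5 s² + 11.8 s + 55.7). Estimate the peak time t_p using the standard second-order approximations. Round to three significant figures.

t_p ≈ 1.47 s

Dividing through by 11.5: denominator becomes s² + 1.026 s + 4.843.
So ω_n = √4.843 = 2.20 rad/s and ζ = 1.026/(2·2.20) = 0.233.
The damped frequency ω_d = ω_n√(1−ζ²) = 2.14 rad/s. t_p = π/ω_d = 1.47 s.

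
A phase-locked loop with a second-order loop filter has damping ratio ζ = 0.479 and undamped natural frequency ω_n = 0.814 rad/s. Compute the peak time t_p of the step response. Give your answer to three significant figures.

t_p ≈ 4.40 s

The damped frequency is ω_d = ω_n√(1−ζ²) = 0.814·√(1−0.229) = 0.715 rad/s.
Peak time t_p = π/ω_d = π/0.715 = 4.40 s.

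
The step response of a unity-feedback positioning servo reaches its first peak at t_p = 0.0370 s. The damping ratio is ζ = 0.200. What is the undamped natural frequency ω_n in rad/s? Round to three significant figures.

ω_n ≈ 86.7 rad/s

Peak time t_p = π/ω_d, so ω_d = π/t_p = π/0.0370 = 84.9 rad/s.
ω_n = ω_d/√(1−ζ²) = 84.9/√0.960 = 86.7 rad/s.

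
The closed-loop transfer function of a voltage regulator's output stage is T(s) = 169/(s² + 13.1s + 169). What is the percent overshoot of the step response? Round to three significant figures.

%OS ≈ 16.0%

ω_n = √169 = 13.0 rad/s; ζ = 13.1/(2·13.0) = 0.504.
%OS = 100·exp(−πζ/√(1−ζ²)) = 16.0%.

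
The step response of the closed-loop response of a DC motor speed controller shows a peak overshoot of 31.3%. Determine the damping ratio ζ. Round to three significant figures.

ζ ≈ 0.347

ζ = −ln(OS)/√(π² + (ln OS)²). With OS = 0.313, ln OS = −1.162 and ζ = 1.162/3.349 = 0.347.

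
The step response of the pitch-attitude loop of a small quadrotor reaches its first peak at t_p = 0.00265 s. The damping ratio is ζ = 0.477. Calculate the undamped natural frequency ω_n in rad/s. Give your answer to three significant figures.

Peak time t_p = π/ω_d, so ω_d = π/t_p = π/0.00265 = 1190 rad/s.
ω_n = ω_d/√(1−ζ²) = 1190/√0.772 = 1350 rad/s.

ω_n ≈ 1350 rad/s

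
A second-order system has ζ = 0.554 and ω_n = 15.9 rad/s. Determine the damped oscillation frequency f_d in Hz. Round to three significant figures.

ω_d = ω_n√(1−ζ²) = 15.9·√0.693 = 13.2 rad/s.
f_d = ω_d/(2π) = 2.11 Hz.

f_d ≈ 2.11 Hz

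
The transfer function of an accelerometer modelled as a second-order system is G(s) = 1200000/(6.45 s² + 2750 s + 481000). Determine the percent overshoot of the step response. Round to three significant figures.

%OS ≈ 1.98%

Dividing through by 6.45: denominator becomes s² + 426.4 s + 74570.
So ω_n = √74570 = 273 rad/s and ζ = 426.4/(2·273) = 0.781.
%OS = 100 e^{−πζ/√(1−ζ²)} with ζ = 0.781 gives 1.98%.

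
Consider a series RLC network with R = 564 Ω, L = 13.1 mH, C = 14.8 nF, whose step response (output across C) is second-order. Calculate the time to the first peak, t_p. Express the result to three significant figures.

t_p ≈ 0.0000459 s

For a series RLC circuit (capacitor voltage as output), ω_n = 1/√(LC) = 1/√(13.1 mH · 14.8 nF) = 71800 rad/s.
ζ = (R/2)·√(C/L) = (564/2)·√(14.8 nF/13.1 mH) = 0.300.
ω_d = 71800·√(1 − 0.300²) = 68500 rad/s. t_p = π/ω_d = 0.0000459 s.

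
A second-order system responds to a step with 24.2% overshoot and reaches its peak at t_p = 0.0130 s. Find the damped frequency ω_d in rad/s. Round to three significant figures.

t_p = π/ω_d, so ω_d = π/0.0130 = 242 rad/s.

ω_d ≈ 242 rad/s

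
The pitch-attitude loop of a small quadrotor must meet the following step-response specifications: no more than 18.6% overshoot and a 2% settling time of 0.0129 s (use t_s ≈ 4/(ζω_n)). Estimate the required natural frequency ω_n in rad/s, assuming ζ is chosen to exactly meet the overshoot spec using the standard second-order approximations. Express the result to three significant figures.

ω_n ≈ 657 rad/s

ζ = −ln(OS)/√(π² + (ln OS)²). With OS = 0.186, ln OS = −1.682 and ζ = 1.682/3.564 = 0.472.
From t_s ≈ 4/(ζω_n): ω_n = 4/(ζ·t_s) = 4/(0.472·0.0129) = 657 rad/s.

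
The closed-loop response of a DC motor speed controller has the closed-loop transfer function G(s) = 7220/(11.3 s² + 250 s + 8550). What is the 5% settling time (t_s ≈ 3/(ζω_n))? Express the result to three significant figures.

t_s ≈ 0.271 s

Dividing through by 11.3: denominator becomes s² + 22.12 s + 756.6.
So ω_n = √756.6 = 27.5 rad/s and ζ = 22.12/(2·27.5) = 0.402.
t_s ≈ 3/(ζω_n) = 0.271 s.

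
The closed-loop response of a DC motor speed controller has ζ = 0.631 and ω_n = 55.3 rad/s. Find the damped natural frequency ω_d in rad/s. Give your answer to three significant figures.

ω_d ≈ 42.9 rad/s

ω_d = ω_n√(1−ζ²) = 55.3·√0.602 = 42.9 rad/s.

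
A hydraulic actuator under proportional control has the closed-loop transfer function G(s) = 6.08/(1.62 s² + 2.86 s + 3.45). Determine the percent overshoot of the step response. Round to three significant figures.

%OS ≈ 9.20%

Dividing through by 1.62: denominator becomes s² + 1.765 s + 2.130.
So ω_n = √2.130 = 1.46 rad/s and ζ = 1.765/(2·1.46) = 0.605.
%OS = 100·exp(−πζ/√(1−ζ²)) = 9.20%.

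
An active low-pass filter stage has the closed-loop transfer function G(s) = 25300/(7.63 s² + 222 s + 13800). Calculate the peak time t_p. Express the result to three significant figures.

t_p ≈ 0.0786 s

Dividing through by 7.63: denominator becomes s² + 29.10 s + 1809.
So ω_n = √1809 = 42.5 rad/s and ζ = 29.10/(2·42.5) = 0.342.
ω_d = ω_n√(1−ζ²) = 40.0 rad/s. t_p = π/ω_d = 0.0786 s.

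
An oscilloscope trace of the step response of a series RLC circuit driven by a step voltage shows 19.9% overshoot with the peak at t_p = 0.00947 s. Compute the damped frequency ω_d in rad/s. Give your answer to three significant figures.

ω_d ≈ 332 rad/s

t_p = π/ω_d, so ω_d = π/0.00947 = 332 rad/s.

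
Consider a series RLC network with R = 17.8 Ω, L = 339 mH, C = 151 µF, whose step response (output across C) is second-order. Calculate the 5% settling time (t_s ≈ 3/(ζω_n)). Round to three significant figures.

t_s ≈ 0.114 s

For a series RLC circuit (capacitor voltage as output), ω_n = 1/√(LC) = 1/√(339 mH · 151 µF) = 140 rad/s.
ζ = (R/2)·√(C/L) = (17.8/2)·√(151 µF/339 mH) = 0.188.
t_s ≈ 3/(ζω_n) = 0.114 s.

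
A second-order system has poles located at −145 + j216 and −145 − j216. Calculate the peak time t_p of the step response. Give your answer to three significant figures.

t_p ≈ 0.0145 s

t_p = π/ω_d with ω_d = 216 (the imaginary part), so t_p = 0.0145 s.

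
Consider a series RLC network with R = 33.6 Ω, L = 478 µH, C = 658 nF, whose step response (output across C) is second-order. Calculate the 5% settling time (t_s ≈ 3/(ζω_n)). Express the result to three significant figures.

t_s ≈ 0.0000854 s

For a series RLC circuit (capacitor voltage as output), ω_n = 1/√(LC) = 1/√(478 µH · 658 nF) = 56400 rad/s.
ζ = (R/2)·√(C/L) = (33.6/2)·√(658 nF/478 µH) = 0.623.
t_s ≈ 3/(ζω_n) = 0.0000854 s.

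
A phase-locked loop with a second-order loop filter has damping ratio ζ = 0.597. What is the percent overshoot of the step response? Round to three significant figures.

%OS ≈ 9.65%

For an underdamped second-order system, %OS = 100·exp(−πζ/√(1−ζ²)).
πζ/√(1−ζ²) = π·0.597/√(1−0.356) = 2.338, so %OS = 100·e^(−2.338) = 9.65%.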